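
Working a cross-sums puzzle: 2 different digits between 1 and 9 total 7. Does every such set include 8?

No

Counterexample: {1,6} sums to 7 without using 8.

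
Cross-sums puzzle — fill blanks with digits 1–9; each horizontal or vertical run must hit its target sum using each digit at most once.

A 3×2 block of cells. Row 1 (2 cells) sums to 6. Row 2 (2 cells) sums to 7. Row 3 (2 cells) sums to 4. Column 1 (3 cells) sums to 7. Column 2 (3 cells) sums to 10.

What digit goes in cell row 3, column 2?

4 in 2 cells must be {1,3}; 7 in 3 cells must be {1,2,4}.
The 4 across and the 7 down share only 1, so (3,1) = 1.
(3,2) = 4 − 1 = 3 completes the 4 across.
Nothing is forced directly, so branch on (1,1), whose candidates are 2 or 4. If (1,1) = 2: then (1,2) would have to be in {4} for the 6 across but in {1,2,5,6} for the 10 down — contradiction. So (1,1) = 4.
(1,2) = 6 − 4 = 2 completes the 6 across.
(2,1) = 7 − 5 = 2 completes the 7 down.
(2,2) = 7 − 2 = 5 completes the 7 across.

3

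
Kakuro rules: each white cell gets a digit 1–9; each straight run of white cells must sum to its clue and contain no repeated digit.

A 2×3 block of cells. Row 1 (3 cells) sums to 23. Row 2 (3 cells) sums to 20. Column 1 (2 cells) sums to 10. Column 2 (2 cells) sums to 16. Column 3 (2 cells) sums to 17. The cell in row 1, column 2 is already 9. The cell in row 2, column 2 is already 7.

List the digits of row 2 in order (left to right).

23 in 3 cells must be {6,8,9}; 16 in 2 cells must be {7,9}; 17 in 2 cells must be {8,9}.
(1,3) = 8: the only remaining digit allowed by both the 23 across and the 17 down.
(2,3) = 17 − 8 = 9 completes the 17 down.
(1,1) = 23 − 17 = 6 completes the 23 across.
(2,1) = 20 − 16 = 4 completes the 20 across.

4, 7, 9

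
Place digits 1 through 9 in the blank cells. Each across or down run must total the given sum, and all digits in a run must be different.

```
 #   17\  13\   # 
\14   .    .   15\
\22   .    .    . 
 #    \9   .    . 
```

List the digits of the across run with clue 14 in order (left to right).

17 in 2 cells must be {8,9}.
Nothing is forced directly, so branch on R1C1, whose candidates are 8 or 9. If R1C1 = 9: that forces R1C2 = 5, R2C1 = 8, after which R2C2 would have to be in {5,9} for the 22 across but in {1,2,6,7} for the 13 down — contradiction. So R1C1 = 8.
R1C2 = 14 − 8 = 6 completes the 14 across.
R2C1 = 17 − 8 = 9 completes the 17 down.
R2C2 = 5: the only remaining digit allowed by both the 22 across and the 13 down.
R2C3 = 22 − 14 = 8 completes the 22 across.
R3C2 = 13 − 11 = 2 completes the 13 down.
R3C3 = 9 − 2 = 7 completes the 9 across.

8 6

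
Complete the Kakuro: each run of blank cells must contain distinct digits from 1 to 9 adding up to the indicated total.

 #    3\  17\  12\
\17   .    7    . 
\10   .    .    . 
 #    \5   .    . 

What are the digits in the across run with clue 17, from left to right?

3 in 2 cells must be {1,2}.
Nothing is forced directly, so branch on R1C1, whose candidates are 1 or 2. If R1C1 = 1: that forces R1C3 = 9, R2C1 = 2, R2C2 = 1, after which R2C3 would have to be in {7} for the 10 across but in {1,2} for the 12 down — contradiction. So R1C1 = 2.
R1C3 = 17 − 9 = 8 completes the 17 across.
R2C1 = 3 − 2 = 1 completes the 3 down.
R2C3 = 3: the only remaining digit allowed by both the 10 across and the 12 down.
R3C3 = 12 − 11 = 1 completes the 12 down.
R2C2 = 10 − 4 = 6 completes the 10 across.
R3C2 = 5 − 1 = 4 completes the 5 across.

2, 7, 8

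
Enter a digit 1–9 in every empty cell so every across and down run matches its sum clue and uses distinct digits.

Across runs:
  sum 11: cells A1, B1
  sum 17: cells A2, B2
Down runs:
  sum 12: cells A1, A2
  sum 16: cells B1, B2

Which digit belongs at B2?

17 in 2 cells must be {8,9}; 16 in 2 cells must be {7,9}.
The 17 across and the 16 down share only 9, so B2 = 9.
B1 = 16 − 9 = 7 completes the 16 down.
A2 = 17 − 9 = 8 completes the 17 across.
A1 = 11 − 7 = 4 completes the 11 across.

9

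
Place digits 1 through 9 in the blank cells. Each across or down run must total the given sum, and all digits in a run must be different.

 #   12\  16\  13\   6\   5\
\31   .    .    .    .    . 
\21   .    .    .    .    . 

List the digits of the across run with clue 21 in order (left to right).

4 7 6 1 3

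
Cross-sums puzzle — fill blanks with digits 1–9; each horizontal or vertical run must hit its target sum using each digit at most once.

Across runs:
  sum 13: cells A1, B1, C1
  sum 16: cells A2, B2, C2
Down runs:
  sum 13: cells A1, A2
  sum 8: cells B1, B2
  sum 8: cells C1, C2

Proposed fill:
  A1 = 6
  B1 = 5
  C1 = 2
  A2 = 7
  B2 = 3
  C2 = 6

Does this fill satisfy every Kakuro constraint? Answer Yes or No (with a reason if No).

Yes

Across: 6+5+2=13; 7+3+6=16. Down: 6+7=13; 5+3=8; 2+6=8. No digit repeats within any run.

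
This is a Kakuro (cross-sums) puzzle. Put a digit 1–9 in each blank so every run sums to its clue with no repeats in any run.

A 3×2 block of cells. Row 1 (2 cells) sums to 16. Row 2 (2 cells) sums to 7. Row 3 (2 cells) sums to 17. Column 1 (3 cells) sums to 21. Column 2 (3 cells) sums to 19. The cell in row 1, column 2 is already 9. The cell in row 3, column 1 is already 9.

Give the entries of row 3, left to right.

9 8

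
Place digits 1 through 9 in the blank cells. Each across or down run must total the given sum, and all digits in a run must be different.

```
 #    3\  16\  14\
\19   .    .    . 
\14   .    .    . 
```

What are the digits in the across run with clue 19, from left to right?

2 9 8

3 in 2 cells must be {1,2}; 16 in 2 cells must be {7,9}.
The 19 across and the 3 down share only 2, so R1C1 = 2.
Given what's placed, R1C2 must be 9 to fit the 19 across and 16 down.
R1C3 = 19 − 11 = 8 completes the 19 across.
R2C1 = 3 − 2 = 1 completes the 3 down.
R2C2 = 16 − 9 = 7 completes the 16 down.
R2C3 = 14 − 8 = 6 completes the 14 across.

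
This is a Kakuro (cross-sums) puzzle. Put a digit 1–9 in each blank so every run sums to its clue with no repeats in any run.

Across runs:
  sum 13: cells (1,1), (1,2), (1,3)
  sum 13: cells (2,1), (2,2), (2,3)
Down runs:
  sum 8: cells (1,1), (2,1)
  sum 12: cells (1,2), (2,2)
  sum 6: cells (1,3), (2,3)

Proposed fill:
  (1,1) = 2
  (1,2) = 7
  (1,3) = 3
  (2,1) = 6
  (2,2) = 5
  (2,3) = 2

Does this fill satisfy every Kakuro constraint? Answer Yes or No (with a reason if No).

No — the across run (1,1)–(1,3) sums to 12, not 13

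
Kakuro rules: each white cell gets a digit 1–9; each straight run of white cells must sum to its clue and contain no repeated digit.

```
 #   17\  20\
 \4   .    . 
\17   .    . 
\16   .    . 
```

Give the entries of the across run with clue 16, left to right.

4 in 2 cells must be {1,3}; 17 in 2 cells must be {8,9}; 16 in 2 cells must be {7,9}.
The 4 across and the 20 down share only 3, so R1C2 = 3.
Given what's placed, R3C2 must be 9 to fit the 16 across and 20 down.
R1C1 = 4 − 3 = 1 completes the 4 across.
R2C1 = 9: the only remaining digit allowed by both the 17 across and the 17 down.
R2C2 = 17 − 9 = 8 completes the 17 across.
R3C1 = 16 − 9 = 7 completes the 16 across.

7 9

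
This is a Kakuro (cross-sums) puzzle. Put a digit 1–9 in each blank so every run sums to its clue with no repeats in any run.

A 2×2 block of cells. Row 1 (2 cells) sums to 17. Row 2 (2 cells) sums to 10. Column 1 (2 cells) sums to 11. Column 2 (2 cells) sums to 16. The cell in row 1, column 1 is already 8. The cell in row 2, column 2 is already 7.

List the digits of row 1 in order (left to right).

17 in 2 cells must be {8,9}; 16 in 2 cells must be {7,9}.
(1,2) = 17 − 8 = 9 completes the 17 across.
(2,1) = 10 − 7 = 3 completes the 10 across.

8, 9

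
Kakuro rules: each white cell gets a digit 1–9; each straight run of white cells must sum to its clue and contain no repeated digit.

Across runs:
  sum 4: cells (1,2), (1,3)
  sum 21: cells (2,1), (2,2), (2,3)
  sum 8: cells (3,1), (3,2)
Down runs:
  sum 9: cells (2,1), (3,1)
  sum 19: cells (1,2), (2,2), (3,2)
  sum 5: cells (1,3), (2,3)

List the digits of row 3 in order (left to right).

1 7

4 in 2 cells must be {1,3}.
The 4 across and the 19 down share only 3, so (1,2) = 3.
(1,3) = 4 − 3 = 1 completes the 4 across.
(2,3) = 5 − 1 = 4 completes the 5 down.
(3,2) = 7: the only remaining digit allowed by both the 8 across and the 19 down.
(2,1) = 8: the only remaining digit allowed by both the 21 across and the 9 down.
(2,2) = 21 − 12 = 9 completes the 21 across.
(3,1) = 8 − 7 = 1 completes the 8 across.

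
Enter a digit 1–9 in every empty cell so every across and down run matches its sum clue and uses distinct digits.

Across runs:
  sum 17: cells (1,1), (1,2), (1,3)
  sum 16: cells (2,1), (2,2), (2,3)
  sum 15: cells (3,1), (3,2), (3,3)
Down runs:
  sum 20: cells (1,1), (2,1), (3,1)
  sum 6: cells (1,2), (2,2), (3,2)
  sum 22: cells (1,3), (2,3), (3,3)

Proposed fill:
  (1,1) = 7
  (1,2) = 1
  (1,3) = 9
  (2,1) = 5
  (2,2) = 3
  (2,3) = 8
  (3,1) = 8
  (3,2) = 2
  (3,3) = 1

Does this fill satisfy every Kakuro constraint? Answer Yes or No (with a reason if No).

No — the down run (1,3)–(3,3) sums to 18, not 22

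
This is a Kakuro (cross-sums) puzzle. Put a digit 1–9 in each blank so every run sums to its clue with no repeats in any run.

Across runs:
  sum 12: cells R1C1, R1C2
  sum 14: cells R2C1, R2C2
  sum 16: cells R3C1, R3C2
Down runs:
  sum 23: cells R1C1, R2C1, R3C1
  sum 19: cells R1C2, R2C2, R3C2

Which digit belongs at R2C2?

8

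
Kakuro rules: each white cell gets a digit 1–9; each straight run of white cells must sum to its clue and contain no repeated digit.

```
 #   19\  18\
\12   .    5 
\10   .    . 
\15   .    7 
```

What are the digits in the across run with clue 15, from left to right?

8 7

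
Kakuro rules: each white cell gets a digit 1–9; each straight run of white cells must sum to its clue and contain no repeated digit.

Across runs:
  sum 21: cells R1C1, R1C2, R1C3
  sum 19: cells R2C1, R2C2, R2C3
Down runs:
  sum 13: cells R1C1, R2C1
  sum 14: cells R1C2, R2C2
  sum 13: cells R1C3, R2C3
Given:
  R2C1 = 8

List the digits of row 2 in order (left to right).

8 5 6

R1C1 = 13 − 8 = 5 completes the 13 down.
Given what's placed, R1C2 must be 9 to fit the 21 across and 14 down.
R1C3 = 21 − 14 = 7 completes the 21 across.
R2C2 = 14 − 9 = 5 completes the 14 down.
R2C3 = 19 − 13 = 6 completes the 19 across.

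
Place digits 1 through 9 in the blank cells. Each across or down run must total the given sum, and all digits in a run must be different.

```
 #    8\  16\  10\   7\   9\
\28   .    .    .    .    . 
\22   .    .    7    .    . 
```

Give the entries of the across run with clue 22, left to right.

2 9 7 3 1

16 in 2 cells must be {7,9}.
R1C3 = 10 − 7 = 3 completes the 10 down.
R2C2 = 9: the only remaining digit allowed by both the 22 across and the 16 down.
R1C2 = 16 − 9 = 7 completes the 16 down.
No cell is forced outright now. R1C1 can only be 1 or 5 or 6 (the digits allowed by both its 28 across and its 8 down). If R1C1 = 1: then R1C4 would have to be in {8,9} for the 28 across but in {1,2,3,4,5,6} for the 7 down — contradiction. If R1C1 = 5: that forces R1C4 = 4, after which R1C5 would have to be in {9} for the 28 across but in {1,2,3,4,5,6,7,8} for the 9 down — contradiction. So R1C1 = 6.
R1C4 = 4: the only remaining digit allowed by both the 28 across and the 7 down.
R1C5 = 28 − 20 = 8 completes the 28 across.
R2C1 = 8 − 6 = 2 completes the 8 down.
R2C4 = 7 − 4 = 3 completes the 7 down.
R2C5 = 22 − 21 = 1 completes the 22 across.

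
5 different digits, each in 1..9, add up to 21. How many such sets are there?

8

5 distinct digits from 1–9 sum between 15 and 35.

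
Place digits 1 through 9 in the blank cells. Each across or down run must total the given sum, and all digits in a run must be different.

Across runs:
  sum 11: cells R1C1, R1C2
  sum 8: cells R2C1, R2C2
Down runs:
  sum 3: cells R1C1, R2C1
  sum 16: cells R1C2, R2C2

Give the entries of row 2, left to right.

1, 7

3 in 2 cells must be {1,2}; 16 in 2 cells must be {7,9}.
The 11 across and the 3 down share only 2, so R1C1 = 2.
R1C2 = 11 − 2 = 9 completes the 11 across.
R2C1 = 3 − 2 = 1 completes the 3 down.
R2C2 = 8 − 1 = 7 completes the 8 across.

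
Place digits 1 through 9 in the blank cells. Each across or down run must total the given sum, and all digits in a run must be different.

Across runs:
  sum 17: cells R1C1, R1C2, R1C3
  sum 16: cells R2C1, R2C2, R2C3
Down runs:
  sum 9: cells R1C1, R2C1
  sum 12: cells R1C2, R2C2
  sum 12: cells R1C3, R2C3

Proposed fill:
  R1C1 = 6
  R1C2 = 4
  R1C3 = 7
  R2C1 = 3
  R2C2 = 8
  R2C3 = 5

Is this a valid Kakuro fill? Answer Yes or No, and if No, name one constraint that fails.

Yes

Across: 6+4+7=17; 3+8+5=16. Down: 6+3=9; 4+8=12; 7+5=12. No digit repeats within any run.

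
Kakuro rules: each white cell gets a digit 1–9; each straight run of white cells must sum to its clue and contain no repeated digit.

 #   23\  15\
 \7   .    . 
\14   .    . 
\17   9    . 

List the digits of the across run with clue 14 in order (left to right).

17 in 2 cells must be {8,9}; 23 in 3 cells must be {6,8,9}.
R1C1 = 6: the only remaining digit allowed by both the 7 across and the 23 down.
R1C2 = 7 − 6 = 1 completes the 7 across.
R2C1 = 23 − 15 = 8 completes the 23 down.
R2C2 = 14 − 8 = 6 completes the 14 across.
R3C2 = 17 − 9 = 8 completes the 17 across.

8, 6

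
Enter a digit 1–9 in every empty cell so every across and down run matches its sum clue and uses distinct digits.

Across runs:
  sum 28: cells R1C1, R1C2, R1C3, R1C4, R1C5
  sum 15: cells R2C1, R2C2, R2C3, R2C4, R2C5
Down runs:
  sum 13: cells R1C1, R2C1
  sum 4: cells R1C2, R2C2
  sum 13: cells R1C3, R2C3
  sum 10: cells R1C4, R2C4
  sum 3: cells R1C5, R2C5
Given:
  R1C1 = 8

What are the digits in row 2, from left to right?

5, 1, 4, 3, 2

15 in 5 cells must be {1,2,3,4,5}; 4 in 2 cells must be {1,3}; 3 in 2 cells must be {1,2}.
R2C1 = 13 − 8 = 5 completes the 13 down.
Given what's placed, R2C3 must be 4 to fit the 15 across and 13 down.
R1C3 = 13 − 4 = 9 completes the 13 down.
No cell is forced outright now. R1C2 can only be 1 or 3 (the digits allowed by both its 28 across and its 4 down). If R1C2 = 1: then R1C5 would have to be in {3,4,6,7} for the 28 across but in {1,2} for the 3 down — contradiction. So R1C2 = 3.
R2C2 = 4 − 3 = 1 completes the 4 down.
R2C5 = 2: the only remaining digit allowed by both the 15 across and the 3 down.
R1C5 = 3 − 2 = 1 completes the 3 down.
R2C4 = 15 − 12 = 3 completes the 15 across.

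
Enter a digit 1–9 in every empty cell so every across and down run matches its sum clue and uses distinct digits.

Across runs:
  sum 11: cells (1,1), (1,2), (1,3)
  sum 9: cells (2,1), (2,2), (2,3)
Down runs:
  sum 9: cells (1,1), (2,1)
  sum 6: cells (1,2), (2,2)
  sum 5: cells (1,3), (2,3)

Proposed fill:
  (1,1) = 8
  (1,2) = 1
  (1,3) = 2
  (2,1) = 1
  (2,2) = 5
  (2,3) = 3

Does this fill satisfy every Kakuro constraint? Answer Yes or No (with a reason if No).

Across: 8+1+2=11; 1+5+3=9. Down: 8+1=9; 1+5=6; 2+3=5. No digit repeats within any run.

Yes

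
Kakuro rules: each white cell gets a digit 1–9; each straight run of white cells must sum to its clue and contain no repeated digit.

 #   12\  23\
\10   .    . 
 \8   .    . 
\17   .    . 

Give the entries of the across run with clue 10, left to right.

17 in 2 cells must be {8,9}; 23 in 3 cells must be {6,8,9}.
The 8 across and the 23 down share only 6, so R2C2 = 6.
R2C1 = 8 − 6 = 2 completes the 8 across.
Given what's placed, R3C1 must be 9 to fit the 17 across and 12 down.
R3C2 = 17 − 9 = 8 completes the 17 across.
R1C1 = 12 − 11 = 1 completes the 12 down.
R1C2 = 10 − 1 = 9 completes the 10 across.

1 9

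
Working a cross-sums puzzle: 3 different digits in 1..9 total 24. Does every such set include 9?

The only way to make 24 from 3 distinct digits is {7,8,9}, which contains 9.

Yes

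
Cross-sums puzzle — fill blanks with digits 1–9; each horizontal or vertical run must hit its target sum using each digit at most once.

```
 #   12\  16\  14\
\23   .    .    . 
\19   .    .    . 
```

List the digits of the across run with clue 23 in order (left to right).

23 in 3 cells must be {6,8,9}; 16 in 2 cells must be {7,9}.
The 23 across and the 16 down share only 9, so R1C2 = 9.
R2C2 = 16 − 9 = 7 completes the 16 down.
Given what's placed, R1C1 must be 8 to fit the 23 across and 12 down.
R1C3 = 23 − 17 = 6 completes the 23 across.
R2C1 = 12 − 8 = 4 completes the 12 down.
R2C3 = 19 − 11 = 8 completes the 19 across.

8 9 6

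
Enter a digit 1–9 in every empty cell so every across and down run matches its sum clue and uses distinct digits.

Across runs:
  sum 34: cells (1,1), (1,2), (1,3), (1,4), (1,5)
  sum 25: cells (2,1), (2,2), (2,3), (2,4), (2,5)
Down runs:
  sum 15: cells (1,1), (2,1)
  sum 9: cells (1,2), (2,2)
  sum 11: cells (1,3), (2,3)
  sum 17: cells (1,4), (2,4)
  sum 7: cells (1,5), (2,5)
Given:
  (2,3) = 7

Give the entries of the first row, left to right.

9, 7, 4, 8, 6

34 in 5 cells must be {4,6,7,8,9}; 17 in 2 cells must be {8,9}.
(1,3) = 11 − 7 = 4 completes the 11 down.
(1,5) = 6: the only remaining digit allowed by both the 34 across and the 7 down.
(2,5) = 7 − 6 = 1 completes the 7 down.
No cell is forced outright now. (1,2) can only be 7 or 8 (the digits allowed by both its 34 across and its 9 down). If (1,2) = 8: that forces (1,4) = 9, after which (2,2) would have to be in {2,3,4,5,6,8,9} for the 25 across but in {1} for the 9 down — contradiction. So (1,2) = 7.
(2,2) = 9 − 7 = 2 completes the 9 down.
(2,4) = 9: the only remaining digit allowed by both the 25 across and the 17 down.
(1,4) = 17 − 9 = 8 completes the 17 down.
(2,1) = 25 − 19 = 6 completes the 25 across.
(1,1) = 34 − 25 = 9 completes the 34 across.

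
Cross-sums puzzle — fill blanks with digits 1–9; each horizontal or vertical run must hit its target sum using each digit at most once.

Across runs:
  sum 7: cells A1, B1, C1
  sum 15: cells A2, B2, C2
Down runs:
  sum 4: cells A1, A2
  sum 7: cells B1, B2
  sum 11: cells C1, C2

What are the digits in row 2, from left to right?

7 in 3 cells must be {1,2,4}; 4 in 2 cells must be {1,3}.
The 7 across and the 4 down share only 1, so A1 = 1.
A2 = 4 − 1 = 3 completes the 4 down.
Nothing is forced directly, so branch on B2, whose candidates are 4 or 5. If B2 = 4: then B1 would have to be in {2,4} for the 7 across but in {3} for the 7 down — contradiction. So B2 = 5.
B1 = 7 − 5 = 2 completes the 7 down.
C1 = 7 − 3 = 4 completes the 7 across.
C2 = 15 − 8 = 7 completes the 15 across.

3, 5, 7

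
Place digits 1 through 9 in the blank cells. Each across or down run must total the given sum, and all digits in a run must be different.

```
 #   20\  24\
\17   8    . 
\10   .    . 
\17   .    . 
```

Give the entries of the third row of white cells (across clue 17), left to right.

9 8

17 in 2 cells must be {8,9}; 24 in 3 cells must be {7,8,9}.
R1C2 = 17 − 8 = 9 completes the 17 across.
R3C1 = 9: the only remaining digit allowed by both the 17 across and the 20 down.
R3C2 = 17 − 9 = 8 completes the 17 across.
R2C1 = 20 − 17 = 3 completes the 20 down.
R2C2 = 10 − 3 = 7 completes the 10 across.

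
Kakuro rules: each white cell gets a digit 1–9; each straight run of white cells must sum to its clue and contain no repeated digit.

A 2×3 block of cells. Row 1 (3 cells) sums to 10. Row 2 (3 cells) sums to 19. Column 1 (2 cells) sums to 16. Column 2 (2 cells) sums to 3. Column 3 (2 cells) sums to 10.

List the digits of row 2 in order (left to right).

9 2 8

16 in 2 cells must be {7,9}; 3 in 2 cells must be {1,2}.
The 10 across and the 16 down share only 7, so (1,1) = 7.
(2,1) = 16 − 7 = 9 completes the 16 down.
Given what's placed, (2,2) must be 2 to fit the 19 across and 3 down.
(2,3) = 19 − 11 = 8 completes the 19 across.
(1,2) = 3 − 2 = 1 completes the 3 down.
(1,3) = 10 − 8 = 2 completes the 10 across.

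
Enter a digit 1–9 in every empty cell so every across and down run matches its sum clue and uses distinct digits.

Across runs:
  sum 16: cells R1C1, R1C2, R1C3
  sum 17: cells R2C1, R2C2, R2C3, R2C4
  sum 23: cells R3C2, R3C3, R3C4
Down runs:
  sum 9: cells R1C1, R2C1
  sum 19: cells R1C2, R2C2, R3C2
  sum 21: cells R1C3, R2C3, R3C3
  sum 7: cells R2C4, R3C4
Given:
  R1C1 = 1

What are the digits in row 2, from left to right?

8, 2, 6, 1

23 in 3 cells must be {6,8,9}.
R2C1 = 9 − 1 = 8 completes the 9 down.
Only 6 fits R3C4 under both its across sum 23 and down sum 7.
R2C4 = 7 − 6 = 1 completes the 7 down.
No cell is forced outright now. R2C3 can only be 5 or 6 (the digits allowed by both its 17 across and its 21 down). If R2C3 = 5: that forces R2C2 = 3, R3C2 = 9, after which R3C3 would have to be in {8} for the 23 across but in {7,9} for the 21 down — contradiction. So R2C3 = 6.
R2C2 = 17 − 15 = 2 completes the 17 across.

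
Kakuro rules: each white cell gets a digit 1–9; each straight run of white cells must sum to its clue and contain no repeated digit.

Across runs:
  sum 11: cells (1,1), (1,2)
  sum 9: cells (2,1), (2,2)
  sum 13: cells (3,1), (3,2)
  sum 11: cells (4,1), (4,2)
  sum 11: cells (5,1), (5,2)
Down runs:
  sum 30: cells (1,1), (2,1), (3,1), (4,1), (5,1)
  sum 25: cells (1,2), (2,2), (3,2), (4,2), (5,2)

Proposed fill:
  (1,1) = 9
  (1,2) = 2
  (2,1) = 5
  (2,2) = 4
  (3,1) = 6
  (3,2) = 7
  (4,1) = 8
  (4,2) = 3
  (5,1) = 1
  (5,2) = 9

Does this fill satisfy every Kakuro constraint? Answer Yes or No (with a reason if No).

No — the down run (1,1)–(5,1) sums to 29, not 30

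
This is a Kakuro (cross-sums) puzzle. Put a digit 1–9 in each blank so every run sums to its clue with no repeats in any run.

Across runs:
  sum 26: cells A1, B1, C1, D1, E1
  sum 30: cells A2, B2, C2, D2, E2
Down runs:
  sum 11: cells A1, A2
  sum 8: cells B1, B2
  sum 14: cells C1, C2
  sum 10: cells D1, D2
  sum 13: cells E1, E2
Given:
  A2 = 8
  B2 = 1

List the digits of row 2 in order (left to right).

8 1 5 9 7

A1 = 11 − 8 = 3 completes the 11 down.
B1 = 8 − 1 = 7 completes the 8 down.
Nothing is forced directly, so branch on D2, whose candidates are 7 or 9. If D2 = 7: then D1 would have to be in {1,2,5,6,8,9} for the 26 across but in {3} for the 10 down — contradiction. So D2 = 9.
D1 = 10 − 9 = 1 completes the 10 down.
C2 = 5: the only remaining digit allowed by both the 30 across and the 14 down.
E2 = 30 − 23 = 7 completes the 30 across.
C1 = 14 − 5 = 9 completes the 14 down.
E1 = 26 − 20 = 6 completes the 26 across.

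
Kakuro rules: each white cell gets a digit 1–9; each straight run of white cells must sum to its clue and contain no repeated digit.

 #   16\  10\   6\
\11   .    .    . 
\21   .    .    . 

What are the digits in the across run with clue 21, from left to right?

9 7 5

16 in 2 cells must be {7,9}.
The 11 across and the 16 down share only 7, so R1C1 = 7.
Given what's placed, R1C3 must be 1 to fit the 11 across and 6 down.
R2C1 = 16 − 7 = 9 completes the 16 down.
R2C3 = 6 − 1 = 5 completes the 6 down.
R1C2 = 11 − 8 = 3 completes the 11 across.
R2C2 = 21 − 14 = 7 completes the 21 across.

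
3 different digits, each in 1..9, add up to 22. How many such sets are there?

3 distinct digits from 1–9 sum between 6 and 24.
Enumerating: {5,8,9}, {6,7,9}.

2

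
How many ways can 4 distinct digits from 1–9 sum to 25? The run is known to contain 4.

2

4 distinct digits from 1–9 sum between 10 and 30.
Keeping only sets containing 4.
Enumerating: {4,5,7,9}, {4,6,7,8}.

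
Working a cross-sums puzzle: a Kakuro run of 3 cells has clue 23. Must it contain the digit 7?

The only way to make 23 from 3 distinct digits is {6,8,9}, which does not contain 7.

No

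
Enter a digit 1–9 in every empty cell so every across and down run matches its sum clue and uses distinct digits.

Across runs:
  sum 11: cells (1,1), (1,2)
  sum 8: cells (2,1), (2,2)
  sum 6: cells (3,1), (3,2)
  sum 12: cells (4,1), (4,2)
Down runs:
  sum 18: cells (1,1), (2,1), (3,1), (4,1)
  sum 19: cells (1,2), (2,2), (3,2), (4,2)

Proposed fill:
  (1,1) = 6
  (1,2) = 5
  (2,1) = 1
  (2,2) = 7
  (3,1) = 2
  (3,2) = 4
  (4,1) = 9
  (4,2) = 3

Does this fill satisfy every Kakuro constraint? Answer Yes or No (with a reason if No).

Yes

Across: 6+5=11; 1+7=8; 2+4=6; 9+3=12. Down: 6+1+2+9=18; 5+7+4+3=19. No digit repeats within any run.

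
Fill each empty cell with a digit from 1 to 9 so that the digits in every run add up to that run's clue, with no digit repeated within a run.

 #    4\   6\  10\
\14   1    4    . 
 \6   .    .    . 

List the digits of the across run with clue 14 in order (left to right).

6 in 3 cells must be {1,2,3}; 4 in 2 cells must be {1,3}.
R1C3 = 14 − 5 = 9 completes the 14 across.
R2C1 = 4 − 1 = 3 completes the 4 down.
R2C2 = 6 − 4 = 2 completes the 6 down.
R2C3 = 6 − 5 = 1 completes the 6 across.

1, 4, 9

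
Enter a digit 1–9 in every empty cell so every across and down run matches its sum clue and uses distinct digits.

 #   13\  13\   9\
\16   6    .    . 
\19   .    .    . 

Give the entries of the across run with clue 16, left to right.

R2C1 = 13 − 6 = 7 completes the 13 down.
No cell is forced outright now. R2C2 can only be 4 or 8 or 9 (the digits allowed by both its 19 across and its 13 down). If R2C2 = 8: then R1C2 would have to be in {1,2,3,7,8,9} for the 16 across but in {5} for the 13 down — contradiction. If R2C2 = 9: then R1C2 would have to be in {1,2,3,7,8,9} for the 16 across but in {4} for the 13 down — contradiction. So R2C2 = 4.
R1C2 = 13 − 4 = 9 completes the 13 down.
R1C3 = 16 − 15 = 1 completes the 16 across.
R2C3 = 19 − 11 = 8 completes the 19 across.

6, 9, 1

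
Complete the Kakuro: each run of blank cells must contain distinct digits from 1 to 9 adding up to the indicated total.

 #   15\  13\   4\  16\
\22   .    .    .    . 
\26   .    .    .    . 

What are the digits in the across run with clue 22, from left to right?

4 in 2 cells must be {1,3}; 16 in 2 cells must be {7,9}.
Only 3 fits R2C3 under both its across sum 26 and down sum 4.
Given what's placed, R2C4 must be 9 to fit the 26 across and 16 down.
R1C3 = 4 − 3 = 1 completes the 4 down.
R1C4 = 16 − 9 = 7 completes the 16 down.
No cell is forced outright now. R2C1 can only be 6 or 8 (the digits allowed by both its 26 across and its 15 down). If R2C1 = 8: then R1C1 would have to be in {5,6,8,9} for the 22 across but in {7} for the 15 down — contradiction. So R2C1 = 6.
R1C1 = 15 − 6 = 9 completes the 15 down.
R1C2 = 22 − 17 = 5 completes the 22 across.

9 5 1 7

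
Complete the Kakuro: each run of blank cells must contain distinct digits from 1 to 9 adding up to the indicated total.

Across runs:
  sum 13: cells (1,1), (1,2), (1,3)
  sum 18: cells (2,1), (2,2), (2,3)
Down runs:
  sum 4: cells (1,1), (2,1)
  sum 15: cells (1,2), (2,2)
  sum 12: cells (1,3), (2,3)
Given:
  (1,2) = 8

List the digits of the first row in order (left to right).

1 8 4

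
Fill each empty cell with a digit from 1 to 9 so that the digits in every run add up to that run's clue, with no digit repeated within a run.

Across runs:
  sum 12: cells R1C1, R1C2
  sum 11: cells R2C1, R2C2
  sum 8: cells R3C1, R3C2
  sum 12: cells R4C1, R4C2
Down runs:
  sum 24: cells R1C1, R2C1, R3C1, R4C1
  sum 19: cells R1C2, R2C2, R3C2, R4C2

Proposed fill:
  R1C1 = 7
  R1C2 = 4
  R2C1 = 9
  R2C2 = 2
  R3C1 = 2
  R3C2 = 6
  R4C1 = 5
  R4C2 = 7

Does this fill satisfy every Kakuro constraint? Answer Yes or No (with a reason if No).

No — the across run R1C1–R1C2 sums to 11, not 12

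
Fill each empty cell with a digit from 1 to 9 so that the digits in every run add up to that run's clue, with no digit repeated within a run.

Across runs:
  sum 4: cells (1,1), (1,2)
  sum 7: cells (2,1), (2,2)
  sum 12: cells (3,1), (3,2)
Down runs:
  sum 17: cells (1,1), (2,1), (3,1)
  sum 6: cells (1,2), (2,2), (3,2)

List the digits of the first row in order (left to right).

4 in 2 cells must be {1,3}; 6 in 3 cells must be {1,2,3}.
The 12 across and the 6 down share only 3, so (3,2) = 3.
Given what's placed, (1,2) must be 1 to fit the 4 across and 6 down.
(2,2) = 6 − 4 = 2 completes the 6 down.
(3,1) = 12 − 3 = 9 completes the 12 across.
(1,1) = 4 − 1 = 3 completes the 4 across.
(2,1) = 7 − 2 = 5 completes the 7 across.

3, 1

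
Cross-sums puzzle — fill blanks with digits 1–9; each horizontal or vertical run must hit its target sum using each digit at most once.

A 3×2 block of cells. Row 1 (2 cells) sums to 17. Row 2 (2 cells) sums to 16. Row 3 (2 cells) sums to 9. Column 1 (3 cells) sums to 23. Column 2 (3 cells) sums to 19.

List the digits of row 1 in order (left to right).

8 9

17 in 2 cells must be {8,9}; 16 in 2 cells must be {7,9}; 23 in 3 cells must be {6,8,9}.
The 16 across and the 23 down share only 9, so (2,1) = 9.
(2,2) = 16 − 9 = 7 completes the 16 across.
Given what's placed, (1,1) must be 8 to fit the 17 across and 23 down.
(1,2) = 17 − 8 = 9 completes the 17 across.
(3,1) = 23 − 17 = 6 completes the 23 down.
(3,2) = 9 − 6 = 3 completes the 9 across.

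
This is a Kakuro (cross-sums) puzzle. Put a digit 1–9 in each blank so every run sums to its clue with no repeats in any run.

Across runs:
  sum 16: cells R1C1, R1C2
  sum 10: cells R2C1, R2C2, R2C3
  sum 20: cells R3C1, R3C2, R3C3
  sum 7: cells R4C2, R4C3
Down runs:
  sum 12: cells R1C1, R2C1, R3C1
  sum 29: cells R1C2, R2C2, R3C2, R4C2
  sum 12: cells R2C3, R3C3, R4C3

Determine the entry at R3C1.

16 in 2 cells must be {7,9}; 29 in 4 cells must be {5,7,8,9}.
Only 5 fits R4C2 under both its across sum 7 and down sum 29.
R4C3 = 7 − 5 = 2 completes the 7 across.
Given what's placed, R2C2 must be 7 to fit the 10 across and 29 down.
R2C3 = 1: the only remaining digit allowed by both the 10 across and the 12 down.
R3C3 = 12 − 3 = 9 completes the 12 down.
Given what's placed, R1C2 must be 9 to fit the 16 across and 29 down.
R2C1 = 10 − 8 = 2 completes the 10 across.
R3C2 = 29 − 21 = 8 completes the 29 down.
R1C1 = 16 − 9 = 7 completes the 16 across.
R3C1 = 20 − 17 = 3 completes the 20 across.

3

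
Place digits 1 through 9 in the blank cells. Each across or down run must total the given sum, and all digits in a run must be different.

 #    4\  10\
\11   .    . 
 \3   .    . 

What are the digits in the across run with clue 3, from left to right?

3 in 2 cells must be {1,2}; 4 in 2 cells must be {1,3}.
The 11 across and the 4 down share only 3, so R1C1 = 3.
R1C2 = 11 − 3 = 8 completes the 11 across.
R2C1 = 4 − 3 = 1 completes the 4 down.
R2C2 = 3 − 1 = 2 completes the 3 across.

1 2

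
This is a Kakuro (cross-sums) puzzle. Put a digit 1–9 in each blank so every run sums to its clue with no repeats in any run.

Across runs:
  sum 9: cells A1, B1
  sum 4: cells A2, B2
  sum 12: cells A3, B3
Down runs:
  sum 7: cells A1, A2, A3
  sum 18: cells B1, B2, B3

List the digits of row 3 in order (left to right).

4, 8

4 in 2 cells must be {1,3}; 7 in 3 cells must be {1,2,4}.
The 4 across and the 7 down share only 1, so A2 = 1.
B2 = 4 − 1 = 3 completes the 4 across.
Given what's placed, A3 must be 4 to fit the 12 across and 7 down.
B3 = 12 − 4 = 8 completes the 12 across.
A1 = 7 − 5 = 2 completes the 7 down.
B1 = 9 − 2 = 7 completes the 9 across.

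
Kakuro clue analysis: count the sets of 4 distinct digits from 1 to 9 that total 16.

8

4 distinct digits from 1–9 sum between 10 and 30.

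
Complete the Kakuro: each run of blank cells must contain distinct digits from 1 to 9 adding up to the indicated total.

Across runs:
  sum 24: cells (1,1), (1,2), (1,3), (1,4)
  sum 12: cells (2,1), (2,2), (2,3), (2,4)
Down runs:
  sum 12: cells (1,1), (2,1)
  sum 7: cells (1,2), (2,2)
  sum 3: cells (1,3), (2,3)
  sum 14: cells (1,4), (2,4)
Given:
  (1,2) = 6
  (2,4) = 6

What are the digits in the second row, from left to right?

3 in 2 cells must be {1,2}.
(1,4) = 14 − 6 = 8 completes the 14 down.
(2,1) = 3: the only remaining digit allowed by both the 12 across and the 12 down.
(2,2) = 7 − 6 = 1 completes the 7 down.
(2,3) = 12 − 10 = 2 completes the 12 across.
(1,1) = 12 − 3 = 9 completes the 12 down.
(1,3) = 24 − 23 = 1 completes the 24 across.

3 1 2 6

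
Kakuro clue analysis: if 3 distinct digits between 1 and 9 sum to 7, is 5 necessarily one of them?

No

The only way to make 7 from 3 distinct digits is {1,2,4}, which does not contain 5.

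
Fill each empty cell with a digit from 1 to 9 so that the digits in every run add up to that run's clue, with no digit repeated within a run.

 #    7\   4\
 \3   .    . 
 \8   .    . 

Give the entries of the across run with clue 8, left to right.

3 in 2 cells must be {1,2}; 4 in 2 cells must be {1,3}.
The 3 across and the 4 down share only 1, so R1C2 = 1.
R2C2 = 4 − 1 = 3 completes the 4 down.
R1C1 = 3 − 1 = 2 completes the 3 across.
R2C1 = 8 − 3 = 5 completes the 8 across.

5 3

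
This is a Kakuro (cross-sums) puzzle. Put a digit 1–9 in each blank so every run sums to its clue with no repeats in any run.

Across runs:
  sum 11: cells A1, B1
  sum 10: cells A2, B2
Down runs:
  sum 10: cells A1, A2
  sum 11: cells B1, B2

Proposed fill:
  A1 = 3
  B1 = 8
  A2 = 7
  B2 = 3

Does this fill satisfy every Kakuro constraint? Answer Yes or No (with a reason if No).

Yes

Across: 3+8=11; 7+3=10. Down: 3+7=10; 8+3=11. No digit repeats within any run.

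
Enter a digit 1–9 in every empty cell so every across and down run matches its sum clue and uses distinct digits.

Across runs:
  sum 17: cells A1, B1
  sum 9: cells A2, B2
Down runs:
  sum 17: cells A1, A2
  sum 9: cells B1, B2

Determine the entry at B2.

1

17 in 2 cells must be {8,9}.
The 17 across and the 9 down share only 8, so B1 = 8.
The 9 across and the 17 down share only 8, so A2 = 8.
B2 = 9 − 8 = 1 completes the 9 across.
A1 = 17 − 8 = 9 completes the 17 across.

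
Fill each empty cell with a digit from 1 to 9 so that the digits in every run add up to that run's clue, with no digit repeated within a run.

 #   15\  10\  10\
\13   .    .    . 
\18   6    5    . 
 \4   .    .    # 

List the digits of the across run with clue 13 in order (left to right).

8 2 3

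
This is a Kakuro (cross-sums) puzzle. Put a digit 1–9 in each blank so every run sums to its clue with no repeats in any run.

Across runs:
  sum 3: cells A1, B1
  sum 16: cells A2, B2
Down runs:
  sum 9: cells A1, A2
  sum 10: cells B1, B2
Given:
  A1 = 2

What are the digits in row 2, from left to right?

3 in 2 cells must be {1,2}; 16 in 2 cells must be {7,9}.
B1 = 3 − 2 = 1 completes the 3 across.
A2 = 9 − 2 = 7 completes the 9 down.
B2 = 16 − 7 = 9 completes the 16 across.

7 9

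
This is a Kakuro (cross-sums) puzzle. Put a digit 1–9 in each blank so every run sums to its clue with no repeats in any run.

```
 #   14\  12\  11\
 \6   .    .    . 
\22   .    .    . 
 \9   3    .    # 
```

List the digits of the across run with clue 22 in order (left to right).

6 in 3 cells must be {1,2,3}.
R1C1 = 2: the only remaining digit allowed by both the 6 across and the 14 down.
Given what's placed, R1C3 must be 3 to fit the 6 across and 11 down.
R2C1 = 14 − 5 = 9 completes the 14 down.
R2C3 = 11 − 3 = 8 completes the 11 down.
R3C2 = 9 − 3 = 6 completes the 9 across.
R1C2 = 6 − 5 = 1 completes the 6 across.
R2C2 = 22 − 17 = 5 completes the 22 across.

9 5 8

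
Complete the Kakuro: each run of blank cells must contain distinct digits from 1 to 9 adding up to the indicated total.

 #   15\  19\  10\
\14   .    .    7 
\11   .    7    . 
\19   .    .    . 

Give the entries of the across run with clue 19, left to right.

8 9 2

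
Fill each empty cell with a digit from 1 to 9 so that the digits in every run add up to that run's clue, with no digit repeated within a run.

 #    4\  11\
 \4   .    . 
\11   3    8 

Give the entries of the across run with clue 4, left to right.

4 in 2 cells must be {1,3}.
R1C1 = 4 − 3 = 1 completes the 4 down.
R1C2 = 4 − 1 = 3 completes the 4 across.

1 3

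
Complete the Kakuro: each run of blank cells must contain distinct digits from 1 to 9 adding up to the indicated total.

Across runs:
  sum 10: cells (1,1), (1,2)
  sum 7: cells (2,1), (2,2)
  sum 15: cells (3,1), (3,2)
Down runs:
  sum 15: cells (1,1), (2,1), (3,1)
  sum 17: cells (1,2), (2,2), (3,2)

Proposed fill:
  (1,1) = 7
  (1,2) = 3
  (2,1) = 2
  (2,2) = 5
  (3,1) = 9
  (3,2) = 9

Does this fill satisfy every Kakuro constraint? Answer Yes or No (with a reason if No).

No — the down run (1,1)–(3,1) sums to 18, not 15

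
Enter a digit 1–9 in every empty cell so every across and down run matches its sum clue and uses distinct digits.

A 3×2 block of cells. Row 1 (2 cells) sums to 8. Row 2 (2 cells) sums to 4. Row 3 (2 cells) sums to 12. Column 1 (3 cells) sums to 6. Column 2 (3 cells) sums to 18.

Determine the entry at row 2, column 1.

4 in 2 cells must be {1,3}; 6 in 3 cells must be {1,2,3}.
The 12 across and the 6 down share only 3, so (3,1) = 3.
(3,2) = 12 − 3 = 9 completes the 12 across.
Given what's placed, (2,1) must be 1 to fit the 4 across and 6 down.
(2,2) = 4 − 1 = 3 completes the 4 across.
(1,1) = 6 − 4 = 2 completes the 6 down.
(1,2) = 8 − 2 = 6 completes the 8 across.

1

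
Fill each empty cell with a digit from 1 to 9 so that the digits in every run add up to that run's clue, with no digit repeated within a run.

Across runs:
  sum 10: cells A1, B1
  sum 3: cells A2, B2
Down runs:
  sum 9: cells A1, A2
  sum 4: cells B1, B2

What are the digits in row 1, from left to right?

3 in 2 cells must be {1,2}; 4 in 2 cells must be {1,3}.
The 3 across and the 4 down share only 1, so B2 = 1.
B1 = 4 − 1 = 3 completes the 4 down.
A2 = 3 − 1 = 2 completes the 3 across.
A1 = 10 − 3 = 7 completes the 10 across.

7 3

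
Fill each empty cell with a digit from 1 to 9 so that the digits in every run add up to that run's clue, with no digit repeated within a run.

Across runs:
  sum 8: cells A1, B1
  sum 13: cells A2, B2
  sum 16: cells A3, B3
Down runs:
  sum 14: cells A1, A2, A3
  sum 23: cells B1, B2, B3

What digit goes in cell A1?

16 in 2 cells must be {7,9}; 23 in 3 cells must be {6,8,9}.
The 8 across and the 23 down share only 6, so B1 = 6.
Given what's placed, B3 must be 9 to fit the 16 across and 23 down.
A1 = 8 − 6 = 2 completes the 8 across.
B2 = 23 − 15 = 8 completes the 23 down.
A3 = 16 − 9 = 7 completes the 16 across.
A2 = 13 − 8 = 5 completes the 13 across.

2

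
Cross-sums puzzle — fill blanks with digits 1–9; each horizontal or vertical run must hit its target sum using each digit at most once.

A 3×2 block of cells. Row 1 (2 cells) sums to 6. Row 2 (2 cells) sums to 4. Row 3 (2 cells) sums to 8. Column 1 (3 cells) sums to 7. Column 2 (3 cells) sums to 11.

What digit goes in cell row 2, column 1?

1

4 in 2 cells must be {1,3}; 7 in 3 cells must be {1,2,4}.
The 4 across and the 7 down share only 1, so (2,1) = 1.
(2,2) = 4 − 1 = 3 completes the 4 across.
Given what's placed, (3,1) must be 2 to fit the 8 across and 7 down.
(3,2) = 8 − 2 = 6 completes the 8 across.
(1,1) = 7 − 3 = 4 completes the 7 down.
(1,2) = 6 − 4 = 2 completes the 6 across.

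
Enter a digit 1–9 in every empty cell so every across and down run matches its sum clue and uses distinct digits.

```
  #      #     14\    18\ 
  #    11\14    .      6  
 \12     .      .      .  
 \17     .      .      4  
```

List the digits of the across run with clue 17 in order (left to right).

R1C2 = 14 − 6 = 8 completes the 14 across.
R2C3 = 18 − 10 = 8 completes the 18 down.
Given what's placed, R3C2 must be 5 to fit the 17 across and 14 down.
R2C1 = 3: the only remaining digit allowed by both the 12 across and the 11 down.
R2C2 = 12 − 11 = 1 completes the 12 across.
R3C1 = 17 − 9 = 8 completes the 17 across.

8, 5, 4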